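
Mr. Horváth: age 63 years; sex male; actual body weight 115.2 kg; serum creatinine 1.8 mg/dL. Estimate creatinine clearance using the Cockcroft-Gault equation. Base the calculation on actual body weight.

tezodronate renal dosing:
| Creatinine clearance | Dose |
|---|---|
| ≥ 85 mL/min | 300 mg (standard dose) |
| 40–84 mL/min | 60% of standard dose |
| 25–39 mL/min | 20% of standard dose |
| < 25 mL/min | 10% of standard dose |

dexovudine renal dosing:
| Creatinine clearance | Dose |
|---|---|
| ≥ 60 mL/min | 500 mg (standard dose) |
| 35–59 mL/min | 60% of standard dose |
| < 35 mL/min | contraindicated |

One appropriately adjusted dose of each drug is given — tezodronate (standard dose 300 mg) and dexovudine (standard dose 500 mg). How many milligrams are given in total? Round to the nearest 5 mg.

CrCl = (140 − 63) × 115.2 / (72 × 1.8) = 8870.4 / 129.60 ≈ 68.4 mL/min
CrCl ≈ 68 mL/min.
tezodronate: 40–84 mL/min → 60% of 300 mg = 180 mg.
dexovudine: ≥ 60 mL/min → 100% of 500 mg = 500 mg.
Total = 180 + 500 = 680 mg.

680 mg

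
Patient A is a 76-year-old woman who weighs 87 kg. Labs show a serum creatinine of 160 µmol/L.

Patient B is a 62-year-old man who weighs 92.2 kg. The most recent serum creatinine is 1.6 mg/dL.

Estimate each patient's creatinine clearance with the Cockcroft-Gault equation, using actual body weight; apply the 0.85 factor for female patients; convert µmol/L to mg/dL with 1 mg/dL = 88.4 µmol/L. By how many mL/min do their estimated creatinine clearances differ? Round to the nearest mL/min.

Patient A: SCr = 160 / 88.4 = 1.81 mg/dL
Patient A: CrCl = (140 − 76) × 87 / (72 × 1.81) × 0.85 = 5568.0 / 130.32 × 0.85 ≈ 36.3 mL/min
Patient B: CrCl = (140 − 62) × 92.2 / (72 × 1.6) = 7191.6 / 115.20 ≈ 62.4 mL/min
|36.3 − 62.4| = 26.1 mL/min

26 mL/min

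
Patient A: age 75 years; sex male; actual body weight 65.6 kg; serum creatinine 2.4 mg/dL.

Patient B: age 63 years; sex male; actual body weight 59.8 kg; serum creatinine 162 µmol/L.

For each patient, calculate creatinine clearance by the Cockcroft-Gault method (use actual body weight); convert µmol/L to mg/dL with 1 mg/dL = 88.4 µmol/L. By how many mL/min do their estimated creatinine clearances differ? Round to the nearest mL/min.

10 mL/min

Patient A: CrCl = (140 − 75) × 65.6 / (72 × 2.4) = 4264.0 / 172.80 ≈ 24.7 mL/min
Patient B: SCr = 162 / 88.4 = 1.833 mg/dL
Patient B: CrCl = (140 − 63) × 59.8 / (72 × 1.833) = 4604.6 / 131.98 ≈ 34.9 mL/min
|24.7 − 34.9| = 10.2 mL/min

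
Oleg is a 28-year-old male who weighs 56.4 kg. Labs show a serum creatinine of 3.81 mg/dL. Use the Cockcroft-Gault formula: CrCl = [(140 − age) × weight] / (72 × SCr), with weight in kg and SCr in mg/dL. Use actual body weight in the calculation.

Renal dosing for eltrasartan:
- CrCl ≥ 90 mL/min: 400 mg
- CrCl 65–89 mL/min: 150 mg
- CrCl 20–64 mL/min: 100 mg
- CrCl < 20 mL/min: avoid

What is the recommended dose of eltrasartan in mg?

100 mg

CrCl = (140 − 28) × 56.4 / (72 × 3.81) = 6316.8 / 274.32 ≈ 23.0 mL/min
CrCl ≈ 23 mL/min → bracket 20–64 mL/min.
Dose for this bracket: 100 mg.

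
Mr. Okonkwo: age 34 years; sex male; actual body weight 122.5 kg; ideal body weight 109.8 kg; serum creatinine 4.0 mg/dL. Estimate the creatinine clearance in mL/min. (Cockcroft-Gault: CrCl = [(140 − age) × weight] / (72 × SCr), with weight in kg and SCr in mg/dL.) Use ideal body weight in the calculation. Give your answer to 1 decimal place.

40.4 mL/min

CrCl = (140 − 34) × 109.8 / (72 × 4) = 11638.8 / 288.00 ≈ 40.4 mL/min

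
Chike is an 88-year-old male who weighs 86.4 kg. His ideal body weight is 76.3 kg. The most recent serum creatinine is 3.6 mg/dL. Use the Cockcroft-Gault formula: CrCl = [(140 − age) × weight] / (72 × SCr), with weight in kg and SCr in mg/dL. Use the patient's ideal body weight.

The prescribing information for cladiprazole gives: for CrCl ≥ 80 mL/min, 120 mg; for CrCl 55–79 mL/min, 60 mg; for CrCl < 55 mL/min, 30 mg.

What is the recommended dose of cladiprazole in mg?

CrCl = (140 − 88) × 76.3 / (72 × 3.6) = 3967.6 / 259.20 ≈ 15.3 mL/min
CrCl ≈ 15 mL/min → bracket < 55 mL/min.
Dose for this bracket: 30 mg.

30 mg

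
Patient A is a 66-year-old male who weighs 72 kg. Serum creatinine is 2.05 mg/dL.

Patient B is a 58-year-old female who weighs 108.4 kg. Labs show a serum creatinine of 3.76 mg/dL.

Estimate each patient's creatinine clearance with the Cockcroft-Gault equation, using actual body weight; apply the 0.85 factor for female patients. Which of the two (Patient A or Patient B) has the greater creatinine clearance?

Patient A

Patient A: CrCl = (140 − 66) × 72 / (72 × 2.05) = 5328.0 / 147.60 ≈ 36.1 mL/min
Patient B: CrCl = (140 − 58) × 108.4 / (72 × 3.76) × 0.85 = 8888.8 / 270.72 × 0.85 ≈ 27.9 mL/min
36.1 vs 27.9 mL/min → Patient A is higher.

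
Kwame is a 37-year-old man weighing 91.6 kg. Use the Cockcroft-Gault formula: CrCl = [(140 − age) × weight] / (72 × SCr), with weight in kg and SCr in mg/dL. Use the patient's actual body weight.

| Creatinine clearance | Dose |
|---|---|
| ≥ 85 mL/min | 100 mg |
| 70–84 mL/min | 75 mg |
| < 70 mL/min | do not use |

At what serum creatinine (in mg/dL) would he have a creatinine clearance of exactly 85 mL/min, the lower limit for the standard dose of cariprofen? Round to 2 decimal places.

1.54 mg/dL

Standard dose requires CrCl ≥ 85 mL/min.
Set (140 − 37) × 91.6 / (72 × SCr) = 85
SCr = (140 − 37) × 91.6 / (72 × 85) = 1.542 mg/dL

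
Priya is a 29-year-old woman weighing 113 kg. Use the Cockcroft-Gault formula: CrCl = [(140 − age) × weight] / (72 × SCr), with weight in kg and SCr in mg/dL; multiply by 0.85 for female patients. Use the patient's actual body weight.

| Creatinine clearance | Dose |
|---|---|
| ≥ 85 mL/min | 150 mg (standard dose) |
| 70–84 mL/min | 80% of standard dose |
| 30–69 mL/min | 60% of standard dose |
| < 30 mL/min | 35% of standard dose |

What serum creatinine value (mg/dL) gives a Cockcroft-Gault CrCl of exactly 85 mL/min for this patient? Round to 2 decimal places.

Standard dose requires CrCl ≥ 85 mL/min.
Set (140 − 29) × 113 × 0.85 / (72 × SCr) = 85
SCr = (140 − 29) × 113 × 0.85 / (72 × 85) = 1.742 mg/dL

1.74 mg/dL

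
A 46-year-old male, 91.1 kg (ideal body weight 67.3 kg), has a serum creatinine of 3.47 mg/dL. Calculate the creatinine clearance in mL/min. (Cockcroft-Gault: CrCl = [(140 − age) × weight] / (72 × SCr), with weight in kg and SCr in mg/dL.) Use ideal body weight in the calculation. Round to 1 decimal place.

CrCl = (140 − 46) × 67.3 / (72 × 3.47) = 6326.2 / 249.84 ≈ 25.3 mL/min

25.3 mL/min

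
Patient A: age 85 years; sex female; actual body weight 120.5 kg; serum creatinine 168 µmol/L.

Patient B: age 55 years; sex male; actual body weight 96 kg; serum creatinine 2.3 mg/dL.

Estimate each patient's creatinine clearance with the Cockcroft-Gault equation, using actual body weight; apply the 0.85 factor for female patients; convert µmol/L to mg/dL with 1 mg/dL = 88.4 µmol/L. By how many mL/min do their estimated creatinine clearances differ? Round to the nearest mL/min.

Patient A: SCr = 168 / 88.4 = 1.9 mg/dL
Patient A: CrCl = (140 − 85) × 120.5 / (72 × 1.9) × 0.85 = 6627.5 / 136.80 × 0.85 ≈ 41.2 mL/min
Patient B: CrCl = (140 − 55) × 96 / (72 × 2.3) = 8160.0 / 165.60 ≈ 49.3 mL/min
|41.2 − 49.3| = 8.1 mL/min

8 mL/min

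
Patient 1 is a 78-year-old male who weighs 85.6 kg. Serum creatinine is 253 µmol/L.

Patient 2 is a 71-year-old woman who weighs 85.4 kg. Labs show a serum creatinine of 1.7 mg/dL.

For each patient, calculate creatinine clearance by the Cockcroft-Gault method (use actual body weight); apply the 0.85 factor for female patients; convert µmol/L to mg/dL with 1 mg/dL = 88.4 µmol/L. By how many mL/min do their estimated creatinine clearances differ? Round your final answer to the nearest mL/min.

Patient 1: SCr = 253 / 88.4 = 2.862 mg/dL
Patient 1: CrCl = (140 − 78) × 85.6 / (72 × 2.862) = 5307.2 / 206.06 ≈ 25.8 mL/min
Patient 2: CrCl = (140 − 71) × 85.4 / (72 × 1.7) × 0.85 = 5892.6 / 122.40 × 0.85 ≈ 40.9 mL/min
|25.8 − 40.9| = 15.1 mL/min

15 mL/min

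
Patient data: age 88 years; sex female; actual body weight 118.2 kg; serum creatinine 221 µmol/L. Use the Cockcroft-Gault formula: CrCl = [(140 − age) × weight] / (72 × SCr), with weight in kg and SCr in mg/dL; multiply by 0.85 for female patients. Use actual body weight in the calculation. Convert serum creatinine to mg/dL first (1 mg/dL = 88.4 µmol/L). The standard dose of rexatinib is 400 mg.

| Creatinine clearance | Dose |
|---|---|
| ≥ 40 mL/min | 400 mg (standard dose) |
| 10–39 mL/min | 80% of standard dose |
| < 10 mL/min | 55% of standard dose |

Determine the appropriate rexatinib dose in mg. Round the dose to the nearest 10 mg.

320 mg

SCr = 221 / 88.4 = 2.5 mg/dL
CrCl = (140 − 88) × 118.2 / (72 × 2.5) × 0.85 = 6146.4 / 180.00 × 0.85 ≈ 29.0 mL/min
CrCl ≈ 29 mL/min → bracket 10–39 mL/min.
80% of 400 mg = 320 mg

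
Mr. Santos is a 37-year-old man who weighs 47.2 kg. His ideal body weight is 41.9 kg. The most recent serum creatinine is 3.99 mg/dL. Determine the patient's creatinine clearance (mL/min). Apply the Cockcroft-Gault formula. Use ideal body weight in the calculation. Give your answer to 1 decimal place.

15.0 mL/min

CrCl = (140 − 37) × 41.9 / (72 × 3.99) = 4315.7 / 287.28 ≈ 15.0 mL/min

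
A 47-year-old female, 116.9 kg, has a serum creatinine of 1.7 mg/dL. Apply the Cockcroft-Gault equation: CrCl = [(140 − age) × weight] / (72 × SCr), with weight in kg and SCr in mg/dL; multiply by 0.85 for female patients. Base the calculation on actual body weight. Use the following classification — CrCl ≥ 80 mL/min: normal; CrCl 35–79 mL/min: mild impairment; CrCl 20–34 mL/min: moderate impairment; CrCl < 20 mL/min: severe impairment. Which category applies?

CrCl = (140 − 47) × 116.9 / (72 × 1.7) × 0.85 = 10871.7 / 122.40 × 0.85 ≈ 75.5 mL/min
75 mL/min falls in the 'mild impairment' range.

mild impairment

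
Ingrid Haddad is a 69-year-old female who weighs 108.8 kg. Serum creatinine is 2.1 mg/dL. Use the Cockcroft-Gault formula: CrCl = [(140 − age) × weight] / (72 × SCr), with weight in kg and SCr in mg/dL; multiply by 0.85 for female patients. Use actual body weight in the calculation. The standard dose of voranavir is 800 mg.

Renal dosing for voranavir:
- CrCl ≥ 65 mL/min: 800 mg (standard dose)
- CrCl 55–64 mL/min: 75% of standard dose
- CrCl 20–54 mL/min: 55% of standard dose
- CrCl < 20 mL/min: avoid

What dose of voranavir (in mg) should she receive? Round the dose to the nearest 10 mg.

CrCl = (140 − 69) × 108.8 / (72 × 2.1) × 0.85 = 7724.8 / 151.20 × 0.85 ≈ 43.4 mL/min
CrCl ≈ 43 mL/min → bracket 20–54 mL/min.
55% of 800 mg = 440 mg

440 mg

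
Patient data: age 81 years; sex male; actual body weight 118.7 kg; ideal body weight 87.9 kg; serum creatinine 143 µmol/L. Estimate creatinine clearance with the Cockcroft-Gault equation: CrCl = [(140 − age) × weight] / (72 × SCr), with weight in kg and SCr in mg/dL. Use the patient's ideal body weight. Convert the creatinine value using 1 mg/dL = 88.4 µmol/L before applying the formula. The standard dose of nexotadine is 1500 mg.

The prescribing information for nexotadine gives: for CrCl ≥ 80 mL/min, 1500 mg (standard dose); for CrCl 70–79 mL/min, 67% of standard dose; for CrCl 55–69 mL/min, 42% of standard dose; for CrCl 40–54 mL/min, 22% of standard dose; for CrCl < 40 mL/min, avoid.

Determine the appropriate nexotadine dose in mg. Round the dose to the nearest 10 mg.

SCr = 143 / 88.4 = 1.618 mg/dL
CrCl = (140 − 81) × 87.9 / (72 × 1.618) = 5186.1 / 116.50 ≈ 44.5 mL/min
CrCl ≈ 45 mL/min → bracket 40–54 mL/min.
22% of 1500 mg = 330 mg

330 mg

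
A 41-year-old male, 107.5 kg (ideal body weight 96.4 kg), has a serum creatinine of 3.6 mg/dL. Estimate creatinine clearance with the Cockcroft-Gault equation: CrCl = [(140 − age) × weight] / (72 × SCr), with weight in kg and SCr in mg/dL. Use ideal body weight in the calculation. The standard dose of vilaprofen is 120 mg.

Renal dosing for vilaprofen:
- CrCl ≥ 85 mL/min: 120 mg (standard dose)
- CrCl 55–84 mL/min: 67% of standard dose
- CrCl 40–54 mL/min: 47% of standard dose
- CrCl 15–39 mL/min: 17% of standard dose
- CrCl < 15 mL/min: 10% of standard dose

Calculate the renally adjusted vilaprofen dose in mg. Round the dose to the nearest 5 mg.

CrCl = (140 − 41) × 96.4 / (72 × 3.6) = 9543.6 / 259.20 ≈ 36.8 mL/min
CrCl ≈ 37 mL/min → bracket 15–39 mL/min.
17% of 120 mg = 20.4 mg → 20 mg

20 mg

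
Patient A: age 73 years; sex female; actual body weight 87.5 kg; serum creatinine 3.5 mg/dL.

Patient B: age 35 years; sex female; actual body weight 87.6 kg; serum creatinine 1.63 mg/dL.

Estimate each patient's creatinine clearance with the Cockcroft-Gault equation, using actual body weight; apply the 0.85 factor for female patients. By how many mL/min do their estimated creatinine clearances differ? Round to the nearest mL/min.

Patient A: CrCl = (140 − 73) × 87.5 / (72 × 3.5) × 0.85 = 5862.5 / 252.00 × 0.85 ≈ 19.8 mL/min
Patient B: CrCl = (140 − 35) × 87.6 / (72 × 1.63) × 0.85 = 9198.0 / 117.36 × 0.85 ≈ 66.6 mL/min
|19.8 − 66.6| = 46.8 mL/min

47 mL/min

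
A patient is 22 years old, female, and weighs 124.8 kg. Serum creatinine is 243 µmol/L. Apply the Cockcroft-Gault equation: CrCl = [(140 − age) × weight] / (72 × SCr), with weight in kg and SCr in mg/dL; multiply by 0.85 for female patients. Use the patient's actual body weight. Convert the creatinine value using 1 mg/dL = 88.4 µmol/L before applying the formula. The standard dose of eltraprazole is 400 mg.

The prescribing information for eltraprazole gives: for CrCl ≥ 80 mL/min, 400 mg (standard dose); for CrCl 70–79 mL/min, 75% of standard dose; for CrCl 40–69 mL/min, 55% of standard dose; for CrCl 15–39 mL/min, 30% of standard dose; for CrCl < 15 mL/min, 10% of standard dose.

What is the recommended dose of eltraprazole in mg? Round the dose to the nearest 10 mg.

SCr = 243 / 88.4 = 2.749 mg/dL
CrCl = (140 − 22) × 124.8 / (72 × 2.749) × 0.85 = 14726.4 / 197.93 × 0.85 ≈ 63.2 mL/min
CrCl ≈ 63 mL/min → bracket 40–69 mL/min.
55% of 400 mg = 220 mg

220 mg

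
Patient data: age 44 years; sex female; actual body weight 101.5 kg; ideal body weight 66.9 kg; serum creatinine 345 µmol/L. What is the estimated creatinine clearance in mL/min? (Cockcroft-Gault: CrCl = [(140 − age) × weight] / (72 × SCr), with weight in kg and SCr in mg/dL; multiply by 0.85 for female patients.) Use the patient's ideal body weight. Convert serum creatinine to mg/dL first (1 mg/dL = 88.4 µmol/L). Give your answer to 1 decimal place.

19.4 mL/min

SCr = 345 / 88.4 = 3.903 mg/dL
CrCl = (140 − 44) × 66.9 / (72 × 3.903) × 0.85 = 6422.4 / 281.02 × 0.85 ≈ 19.4 mL/min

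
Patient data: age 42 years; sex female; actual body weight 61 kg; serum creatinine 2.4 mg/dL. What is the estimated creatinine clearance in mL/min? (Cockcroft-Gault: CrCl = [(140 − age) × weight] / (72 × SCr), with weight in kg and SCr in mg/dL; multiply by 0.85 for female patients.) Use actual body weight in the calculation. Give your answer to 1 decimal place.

CrCl = (140 − 42) × 61 / (72 × 2.4) × 0.85 = 5978.0 / 172.80 × 0.85 ≈ 29.4 mL/min

29.4 mL/min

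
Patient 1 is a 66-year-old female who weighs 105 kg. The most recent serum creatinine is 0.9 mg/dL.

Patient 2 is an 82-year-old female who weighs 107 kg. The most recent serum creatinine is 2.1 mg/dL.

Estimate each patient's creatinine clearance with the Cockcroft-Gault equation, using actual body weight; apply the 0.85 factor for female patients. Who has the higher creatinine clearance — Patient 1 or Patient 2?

Patient 1: CrCl = (140 − 66) × 105 / (72 × 0.9) × 0.85 = 7770.0 / 64.80 × 0.85 ≈ 101.9 mL/min
Patient 2: CrCl = (140 − 82) × 107 / (72 × 2.1) × 0.85 = 6206.0 / 151.20 × 0.85 ≈ 34.9 mL/min
101.9 vs 34.9 mL/min → Patient 1 is higher.

Patient 1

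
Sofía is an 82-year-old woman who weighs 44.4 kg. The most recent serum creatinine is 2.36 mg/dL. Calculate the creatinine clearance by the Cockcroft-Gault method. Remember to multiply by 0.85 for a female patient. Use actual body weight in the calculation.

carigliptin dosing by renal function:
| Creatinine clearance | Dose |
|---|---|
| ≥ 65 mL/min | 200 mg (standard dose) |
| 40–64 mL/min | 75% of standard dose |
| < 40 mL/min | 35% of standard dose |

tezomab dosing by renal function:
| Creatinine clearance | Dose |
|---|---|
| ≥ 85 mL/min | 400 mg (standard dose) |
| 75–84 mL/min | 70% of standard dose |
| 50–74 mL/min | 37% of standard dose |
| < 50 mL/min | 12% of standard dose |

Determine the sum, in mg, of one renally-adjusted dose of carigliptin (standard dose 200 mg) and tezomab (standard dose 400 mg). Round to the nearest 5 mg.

CrCl = (140 − 82) × 44.4 / (72 × 2.36) × 0.85 = 2575.2 / 169.92 × 0.85 ≈ 12.9 mL/min
CrCl ≈ 13 mL/min.
carigliptin: < 40 mL/min → 35% of 200 mg = 70 mg.
tezomab: < 50 mL/min → 12% of 400 mg = 48 mg.
Total = 70 + 48 = 118 mg.

120 mg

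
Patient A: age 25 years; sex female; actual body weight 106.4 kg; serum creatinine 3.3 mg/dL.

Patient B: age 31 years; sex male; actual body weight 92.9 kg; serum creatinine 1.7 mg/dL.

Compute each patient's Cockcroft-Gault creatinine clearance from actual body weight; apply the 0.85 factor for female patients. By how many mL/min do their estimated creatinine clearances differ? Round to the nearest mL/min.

39 mL/min

Patient A: CrCl = (140 − 25) × 106.4 / (72 × 3.3) × 0.85 = 12236.0 / 237.60 × 0.85 ≈ 43.8 mL/min
Patient B: CrCl = (140 − 31) × 92.9 / (72 × 1.7) = 10126.1 / 122.40 ≈ 82.7 mL/min
|43.8 − 82.7| = 38.9 mL/min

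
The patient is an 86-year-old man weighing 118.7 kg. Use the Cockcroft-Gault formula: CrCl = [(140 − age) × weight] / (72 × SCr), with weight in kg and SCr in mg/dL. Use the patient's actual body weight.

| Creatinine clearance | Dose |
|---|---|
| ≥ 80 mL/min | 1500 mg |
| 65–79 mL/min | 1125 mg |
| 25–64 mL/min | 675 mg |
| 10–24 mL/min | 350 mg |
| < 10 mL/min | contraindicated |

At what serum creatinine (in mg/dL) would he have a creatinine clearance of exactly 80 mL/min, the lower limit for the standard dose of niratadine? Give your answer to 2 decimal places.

1.11 mg/dL

Standard dose requires CrCl ≥ 80 mL/min.
Set (140 − 86) × 118.7 / (72 × SCr) = 80
SCr = (140 − 86) × 118.7 / (72 × 80) = 1.113 mg/dL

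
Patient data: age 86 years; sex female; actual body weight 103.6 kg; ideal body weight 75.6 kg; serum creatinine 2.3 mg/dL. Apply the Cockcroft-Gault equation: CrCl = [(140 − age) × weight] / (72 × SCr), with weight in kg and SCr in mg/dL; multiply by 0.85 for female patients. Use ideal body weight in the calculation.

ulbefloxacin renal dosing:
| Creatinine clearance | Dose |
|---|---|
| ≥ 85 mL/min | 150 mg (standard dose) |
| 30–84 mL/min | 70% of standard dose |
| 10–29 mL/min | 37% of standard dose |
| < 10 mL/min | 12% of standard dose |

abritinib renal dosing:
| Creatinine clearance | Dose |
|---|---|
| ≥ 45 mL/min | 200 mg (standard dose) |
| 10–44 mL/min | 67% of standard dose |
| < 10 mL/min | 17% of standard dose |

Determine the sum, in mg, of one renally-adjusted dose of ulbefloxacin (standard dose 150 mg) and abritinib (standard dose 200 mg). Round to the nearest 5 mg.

190 mg

CrCl = (140 − 86) × 75.6 / (72 × 2.3) × 0.85 = 4082.4 / 165.60 × 0.85 ≈ 21.0 mL/min
CrCl ≈ 21 mL/min.
ulbefloxacin: 10–29 mL/min → 37% of 150 mg = 55.5 mg.
abritinib: 10–44 mL/min → 67% of 200 mg = 134 mg.
Total = 55.5 + 134 = 189.5 mg.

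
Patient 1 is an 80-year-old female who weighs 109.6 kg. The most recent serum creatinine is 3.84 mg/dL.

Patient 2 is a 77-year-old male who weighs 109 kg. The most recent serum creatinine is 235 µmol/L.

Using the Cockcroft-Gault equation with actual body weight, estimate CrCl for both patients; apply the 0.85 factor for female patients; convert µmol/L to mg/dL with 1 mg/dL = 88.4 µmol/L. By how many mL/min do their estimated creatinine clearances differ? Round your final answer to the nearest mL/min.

16 mL/min

Patient 1: CrCl = (140 − 80) × 109.6 / (72 × 3.84) × 0.85 = 6576.0 / 276.48 × 0.85 ≈ 20.2 mL/min
Patient 2: SCr = 235 / 88.4 = 2.658 mg/dL
Patient 2: CrCl = (140 − 77) × 109 / (72 × 2.658) = 6867.0 / 191.38 ≈ 35.9 mL/min
|20.2 − 35.9| = 15.7 mL/min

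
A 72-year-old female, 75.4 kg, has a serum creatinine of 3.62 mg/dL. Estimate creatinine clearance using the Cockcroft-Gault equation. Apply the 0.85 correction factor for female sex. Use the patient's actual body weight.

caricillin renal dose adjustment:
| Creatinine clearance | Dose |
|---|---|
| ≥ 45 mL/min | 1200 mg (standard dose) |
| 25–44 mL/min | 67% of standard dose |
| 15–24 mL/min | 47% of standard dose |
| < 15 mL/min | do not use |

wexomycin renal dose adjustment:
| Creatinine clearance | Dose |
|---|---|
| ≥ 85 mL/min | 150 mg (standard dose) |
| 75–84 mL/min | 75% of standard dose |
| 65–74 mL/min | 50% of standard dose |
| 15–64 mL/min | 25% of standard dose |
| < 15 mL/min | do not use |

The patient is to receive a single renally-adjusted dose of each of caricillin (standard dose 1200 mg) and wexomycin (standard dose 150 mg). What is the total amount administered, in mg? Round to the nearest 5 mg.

CrCl = (140 − 72) × 75.4 / (72 × 3.62) × 0.85 = 5127.2 / 260.64 × 0.85 ≈ 16.7 mL/min
CrCl ≈ 17 mL/min.
caricillin: 15–24 mL/min → 47% of 1200 mg = 564 mg.
wexomycin: 15–64 mL/min → 25% of 150 mg = 37.5 mg.
Total = 564 + 37.5 = 601.5 mg.

600 mg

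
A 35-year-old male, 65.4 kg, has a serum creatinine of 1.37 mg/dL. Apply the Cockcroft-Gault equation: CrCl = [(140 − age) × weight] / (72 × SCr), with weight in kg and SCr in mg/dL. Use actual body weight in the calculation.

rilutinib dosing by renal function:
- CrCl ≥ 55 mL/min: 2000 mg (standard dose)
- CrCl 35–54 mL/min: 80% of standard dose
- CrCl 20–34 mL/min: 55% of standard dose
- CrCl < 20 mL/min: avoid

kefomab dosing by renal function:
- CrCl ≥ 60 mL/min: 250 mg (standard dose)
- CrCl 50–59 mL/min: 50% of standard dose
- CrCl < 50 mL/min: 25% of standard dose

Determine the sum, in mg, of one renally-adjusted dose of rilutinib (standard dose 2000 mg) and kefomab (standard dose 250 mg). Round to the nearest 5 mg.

CrCl = (140 − 35) × 65.4 / (72 × 1.37) = 6867.0 / 98.64 ≈ 69.6 mL/min
CrCl ≈ 70 mL/min.
rilutinib: ≥ 55 mL/min → 100% of 2000 mg = 2000 mg.
kefomab: ≥ 60 mL/min → 100% of 250 mg = 250 mg.
Total = 2000 + 250 = 2250 mg.

2250 mg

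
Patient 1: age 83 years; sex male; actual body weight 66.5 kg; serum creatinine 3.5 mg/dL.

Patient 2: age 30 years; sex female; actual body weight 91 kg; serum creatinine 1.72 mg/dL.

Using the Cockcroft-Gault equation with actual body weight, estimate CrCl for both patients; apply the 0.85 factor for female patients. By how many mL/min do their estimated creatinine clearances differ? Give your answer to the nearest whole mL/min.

54 mL/min

Patient 1: CrCl = (140 − 83) × 66.5 / (72 × 3.5) = 3790.5 / 252.00 ≈ 15.0 mL/min
Patient 2: CrCl = (140 − 30) × 91 / (72 × 1.72) × 0.85 = 10010.0 / 123.84 × 0.85 ≈ 68.7 mL/min
|15.0 − 68.7| = 53.7 mL/min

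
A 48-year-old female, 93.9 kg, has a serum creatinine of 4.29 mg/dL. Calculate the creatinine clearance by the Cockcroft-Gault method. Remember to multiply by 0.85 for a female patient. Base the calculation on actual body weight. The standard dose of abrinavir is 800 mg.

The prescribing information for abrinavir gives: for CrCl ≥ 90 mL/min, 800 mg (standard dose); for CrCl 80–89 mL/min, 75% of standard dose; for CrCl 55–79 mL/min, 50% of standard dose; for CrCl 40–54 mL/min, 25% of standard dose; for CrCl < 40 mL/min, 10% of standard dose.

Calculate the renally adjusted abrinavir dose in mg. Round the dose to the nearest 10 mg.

CrCl = (140 − 48) × 93.9 / (72 × 4.29) × 0.85 = 8638.8 / 308.88 × 0.85 ≈ 23.8 mL/min
CrCl ≈ 24 mL/min → bracket < 40 mL/min.
10% of 800 mg = 80 mg

80 mg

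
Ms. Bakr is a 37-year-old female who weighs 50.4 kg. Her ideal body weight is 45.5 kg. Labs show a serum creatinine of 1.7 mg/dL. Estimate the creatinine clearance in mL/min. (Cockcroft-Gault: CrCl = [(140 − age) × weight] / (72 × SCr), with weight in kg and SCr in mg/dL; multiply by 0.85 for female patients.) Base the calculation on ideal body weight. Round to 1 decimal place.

32.5 mL/min

CrCl = (140 − 37) × 45.5 / (72 × 1.7) × 0.85 = 4686.5 / 122.40 × 0.85 ≈ 32.5 mL/min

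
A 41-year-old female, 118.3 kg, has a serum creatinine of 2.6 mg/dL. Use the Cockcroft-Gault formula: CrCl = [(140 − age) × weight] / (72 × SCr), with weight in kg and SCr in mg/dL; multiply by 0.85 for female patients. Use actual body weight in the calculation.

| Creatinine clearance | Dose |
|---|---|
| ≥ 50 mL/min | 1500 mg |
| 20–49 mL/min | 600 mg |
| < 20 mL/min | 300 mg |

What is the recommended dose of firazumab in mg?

CrCl = (140 − 41) × 118.3 / (72 × 2.6) × 0.85 = 11711.7 / 187.20 × 0.85 ≈ 53.2 mL/min
CrCl ≈ 53 mL/min → bracket ≥ 50 mL/min.
Dose for this bracket: 1500 mg.

1500 mg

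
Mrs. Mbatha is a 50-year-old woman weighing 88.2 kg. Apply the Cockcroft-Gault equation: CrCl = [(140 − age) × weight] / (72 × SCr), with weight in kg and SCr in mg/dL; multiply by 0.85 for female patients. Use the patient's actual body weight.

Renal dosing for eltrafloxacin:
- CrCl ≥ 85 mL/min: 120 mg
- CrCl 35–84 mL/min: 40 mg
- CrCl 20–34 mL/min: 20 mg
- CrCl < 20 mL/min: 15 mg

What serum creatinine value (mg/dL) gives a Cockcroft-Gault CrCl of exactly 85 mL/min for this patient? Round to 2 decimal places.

1.10 mg/dL

Standard dose requires CrCl ≥ 85 mL/min.
Set (140 − 50) × 88.2 × 0.85 / (72 × SCr) = 85
SCr = (140 − 50) × 88.2 × 0.85 / (72 × 85) = 1.103 mg/dL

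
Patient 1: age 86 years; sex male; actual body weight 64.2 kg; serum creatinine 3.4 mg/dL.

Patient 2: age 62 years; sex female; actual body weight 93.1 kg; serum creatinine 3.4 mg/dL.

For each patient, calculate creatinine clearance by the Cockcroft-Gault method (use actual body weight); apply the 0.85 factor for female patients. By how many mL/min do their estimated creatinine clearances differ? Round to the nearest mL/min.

11 mL/min

Patient 1: CrCl = (140 − 86) × 64.2 / (72 × 3.4) = 3466.8 / 244.80 ≈ 14.2 mL/min
Patient 2: CrCl = (140 − 62) × 93.1 / (72 × 3.4) × 0.85 = 7261.8 / 244.80 × 0.85 ≈ 25.2 mL/min
|14.2 − 25.2| = 11.0 mL/min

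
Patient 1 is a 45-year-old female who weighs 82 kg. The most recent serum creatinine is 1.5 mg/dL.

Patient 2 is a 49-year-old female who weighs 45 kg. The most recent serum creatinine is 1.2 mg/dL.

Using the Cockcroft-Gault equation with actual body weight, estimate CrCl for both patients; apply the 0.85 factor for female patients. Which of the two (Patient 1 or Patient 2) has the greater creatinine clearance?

Patient 1

Patient 1: CrCl = (140 − 45) × 82 / (72 × 1.5) × 0.85 = 7790.0 / 108.00 × 0.85 ≈ 61.3 mL/min
Patient 2: CrCl = (140 − 49) × 45 / (72 × 1.2) × 0.85 = 4095.0 / 86.40 × 0.85 ≈ 40.3 mL/min
61.3 vs 40.3 mL/min → Patient 1 is higher.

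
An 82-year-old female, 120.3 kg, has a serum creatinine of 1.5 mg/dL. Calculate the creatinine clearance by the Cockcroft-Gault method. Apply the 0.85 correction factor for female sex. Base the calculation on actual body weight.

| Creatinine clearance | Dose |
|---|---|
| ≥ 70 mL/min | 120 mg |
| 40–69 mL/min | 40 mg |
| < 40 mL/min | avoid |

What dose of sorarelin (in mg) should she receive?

40 mg

CrCl = (140 − 82) × 120.3 / (72 × 1.5) × 0.85 = 6977.4 / 108.00 × 0.85 ≈ 54.9 mL/min
CrCl ≈ 55 mL/min → bracket 40–69 mL/min.
Dose for this bracket: 40 mg.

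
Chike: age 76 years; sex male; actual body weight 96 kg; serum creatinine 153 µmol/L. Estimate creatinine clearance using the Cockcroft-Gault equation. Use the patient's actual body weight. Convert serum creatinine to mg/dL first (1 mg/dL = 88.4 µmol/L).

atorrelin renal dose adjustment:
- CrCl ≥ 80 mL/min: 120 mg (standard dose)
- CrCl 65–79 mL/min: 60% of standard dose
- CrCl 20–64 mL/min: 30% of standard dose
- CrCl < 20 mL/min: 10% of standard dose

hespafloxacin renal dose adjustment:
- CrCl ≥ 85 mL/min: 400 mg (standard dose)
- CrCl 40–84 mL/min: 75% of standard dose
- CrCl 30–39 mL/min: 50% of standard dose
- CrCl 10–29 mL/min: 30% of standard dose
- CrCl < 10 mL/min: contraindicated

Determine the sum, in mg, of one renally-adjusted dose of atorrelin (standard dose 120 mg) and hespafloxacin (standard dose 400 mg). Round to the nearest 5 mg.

SCr = 153 / 88.4 = 1.731 mg/dL
CrCl = (140 − 76) × 96 / (72 × 1.731) = 6144.0 / 124.63 ≈ 49.3 mL/min
CrCl ≈ 49 mL/min.
atorrelin: 20–64 mL/min → 30% of 120 mg = 36 mg.
hespafloxacin: 40–84 mL/min → 75% of 400 mg = 300 mg.
Total = 36 + 300 = 336 mg.

335 mg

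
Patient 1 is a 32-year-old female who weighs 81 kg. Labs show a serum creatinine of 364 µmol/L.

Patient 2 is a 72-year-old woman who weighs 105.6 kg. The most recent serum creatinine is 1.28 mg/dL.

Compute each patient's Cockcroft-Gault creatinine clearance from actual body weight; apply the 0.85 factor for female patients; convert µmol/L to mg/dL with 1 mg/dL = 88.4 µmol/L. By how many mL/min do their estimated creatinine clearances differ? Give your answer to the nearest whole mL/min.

41 mL/min

Patient 1: SCr = 364 / 88.4 = 4.118 mg/dL
Patient 1: CrCl = (140 − 32) × 81 / (72 × 4.118) × 0.85 = 8748.0 / 296.50 × 0.85 ≈ 25.1 mL/min
Patient 2: CrCl = (140 − 72) × 105.6 / (72 × 1.28) × 0.85 = 7180.8 / 92.16 × 0.85 ≈ 66.2 mL/min
|25.1 − 66.2| = 41.1 mL/min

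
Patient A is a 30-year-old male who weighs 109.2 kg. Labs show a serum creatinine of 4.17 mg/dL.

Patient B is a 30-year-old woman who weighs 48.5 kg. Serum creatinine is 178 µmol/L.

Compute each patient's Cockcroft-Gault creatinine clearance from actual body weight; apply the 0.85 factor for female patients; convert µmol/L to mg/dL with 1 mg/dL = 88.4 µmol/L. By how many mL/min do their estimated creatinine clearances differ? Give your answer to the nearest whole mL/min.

9 mL/min

Patient A: CrCl = (140 − 30) × 109.2 / (72 × 4.17) = 12012.0 / 300.24 ≈ 40.0 mL/min
Patient B: SCr = 178 / 88.4 = 2.014 mg/dL
Patient B: CrCl = (140 − 30) × 48.5 / (72 × 2.014) × 0.85 = 5335.0 / 145.01 × 0.85 ≈ 31.3 mL/min
|40.0 − 31.3| = 8.7 mL/min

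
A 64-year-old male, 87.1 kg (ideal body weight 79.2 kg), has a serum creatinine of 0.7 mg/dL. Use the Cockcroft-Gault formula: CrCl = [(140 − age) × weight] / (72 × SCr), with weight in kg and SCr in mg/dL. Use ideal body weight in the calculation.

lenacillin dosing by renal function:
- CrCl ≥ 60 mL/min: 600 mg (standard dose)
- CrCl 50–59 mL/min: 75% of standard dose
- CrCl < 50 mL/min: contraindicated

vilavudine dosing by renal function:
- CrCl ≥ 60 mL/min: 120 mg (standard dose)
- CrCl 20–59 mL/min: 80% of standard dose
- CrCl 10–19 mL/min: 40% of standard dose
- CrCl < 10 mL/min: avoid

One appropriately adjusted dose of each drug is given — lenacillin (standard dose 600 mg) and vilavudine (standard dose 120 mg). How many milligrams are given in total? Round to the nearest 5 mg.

720 mg

CrCl = (140 − 64) × 79.2 / (72 × 0.7) = 6019.2 / 50.40 ≈ 119.4 mL/min
CrCl ≈ 119 mL/min.
lenacillin: ≥ 60 mL/min → 100% of 600 mg = 600 mg.
vilavudine: ≥ 60 mL/min → 100% of 120 mg = 120 mg.
Total = 600 + 120 = 720 mg.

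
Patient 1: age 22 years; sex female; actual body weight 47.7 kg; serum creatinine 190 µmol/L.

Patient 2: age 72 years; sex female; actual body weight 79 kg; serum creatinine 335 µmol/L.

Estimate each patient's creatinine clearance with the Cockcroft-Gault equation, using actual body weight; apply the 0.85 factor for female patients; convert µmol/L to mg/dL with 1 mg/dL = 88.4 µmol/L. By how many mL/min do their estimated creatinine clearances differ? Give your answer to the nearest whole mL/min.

Patient 1: SCr = 190 / 88.4 = 2.149 mg/dL
Patient 1: CrCl = (140 − 22) × 47.7 / (72 × 2.149) × 0.85 = 5628.6 / 154.73 × 0.85 ≈ 30.9 mL/min
Patient 2: SCr = 335 / 88.4 = 3.79 mg/dL
Patient 2: CrCl = (140 − 72) × 79 / (72 × 3.79) × 0.85 = 5372.0 / 272.88 × 0.85 ≈ 16.7 mL/min
|30.9 − 16.7| = 14.2 mL/min

14 mL/min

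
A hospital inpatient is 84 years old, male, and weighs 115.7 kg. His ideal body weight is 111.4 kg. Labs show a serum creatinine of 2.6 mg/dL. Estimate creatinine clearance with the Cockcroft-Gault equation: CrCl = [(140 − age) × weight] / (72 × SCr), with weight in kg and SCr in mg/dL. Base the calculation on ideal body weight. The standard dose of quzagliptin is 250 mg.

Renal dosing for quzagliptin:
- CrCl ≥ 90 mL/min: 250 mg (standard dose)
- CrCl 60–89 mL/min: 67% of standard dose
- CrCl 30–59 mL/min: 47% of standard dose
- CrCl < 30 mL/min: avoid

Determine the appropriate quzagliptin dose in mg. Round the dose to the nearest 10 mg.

CrCl = (140 − 84) × 111.4 / (72 × 2.6) = 6238.4 / 187.20 ≈ 33.3 mL/min
CrCl ≈ 33 mL/min → bracket 30–59 mL/min.
47% of 250 mg = 117.5 mg → 120 mg

120 mg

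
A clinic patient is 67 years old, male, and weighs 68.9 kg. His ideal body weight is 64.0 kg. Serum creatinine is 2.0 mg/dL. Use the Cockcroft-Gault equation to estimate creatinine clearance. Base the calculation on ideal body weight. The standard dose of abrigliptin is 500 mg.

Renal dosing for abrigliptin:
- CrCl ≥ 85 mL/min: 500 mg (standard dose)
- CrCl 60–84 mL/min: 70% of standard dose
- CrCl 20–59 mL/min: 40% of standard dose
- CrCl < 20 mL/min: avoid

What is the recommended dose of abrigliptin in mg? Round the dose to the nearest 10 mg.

CrCl = (140 − 67) × 64 / (72 × 2) = 4672.0 / 144.00 ≈ 32.4 mL/min
CrCl ≈ 32 mL/min → bracket 20–59 mL/min.
40% of 500 mg = 200 mg

200 mg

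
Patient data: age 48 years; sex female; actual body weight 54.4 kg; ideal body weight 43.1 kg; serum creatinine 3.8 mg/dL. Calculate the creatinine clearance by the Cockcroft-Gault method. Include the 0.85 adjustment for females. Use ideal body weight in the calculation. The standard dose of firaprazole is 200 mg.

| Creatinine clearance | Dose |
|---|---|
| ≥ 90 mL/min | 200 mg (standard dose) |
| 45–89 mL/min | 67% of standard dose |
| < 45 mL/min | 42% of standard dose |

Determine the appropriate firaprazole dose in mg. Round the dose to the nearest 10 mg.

CrCl = (140 − 48) × 43.1 / (72 × 3.8) × 0.85 = 3965.2 / 273.60 × 0.85 ≈ 12.3 mL/min
CrCl ≈ 12 mL/min → bracket < 45 mL/min.
42% of 200 mg = 84 mg → 80 mg

80 mg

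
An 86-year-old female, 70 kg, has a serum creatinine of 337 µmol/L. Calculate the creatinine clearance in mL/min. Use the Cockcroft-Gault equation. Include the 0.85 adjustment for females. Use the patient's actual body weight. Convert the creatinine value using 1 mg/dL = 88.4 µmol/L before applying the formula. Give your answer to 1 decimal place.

11.7 mL/min

SCr = 337 / 88.4 = 3.812 mg/dL
CrCl = (140 − 86) × 70 / (72 × 3.812) × 0.85 = 3780.0 / 274.46 × 0.85 ≈ 11.7 mL/min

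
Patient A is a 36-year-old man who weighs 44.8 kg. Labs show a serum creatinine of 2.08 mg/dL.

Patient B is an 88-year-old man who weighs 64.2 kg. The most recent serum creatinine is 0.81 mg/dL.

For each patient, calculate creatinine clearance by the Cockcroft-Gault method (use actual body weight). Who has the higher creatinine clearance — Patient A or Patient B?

Patient A: CrCl = (140 − 36) × 44.8 / (72 × 2.08) = 4659.2 / 149.76 ≈ 31.1 mL/min
Patient B: CrCl = (140 − 88) × 64.2 / (72 × 0.81) = 3338.4 / 58.32 ≈ 57.2 mL/min
31.1 vs 57.2 mL/min → Patient B is higher.

Patient B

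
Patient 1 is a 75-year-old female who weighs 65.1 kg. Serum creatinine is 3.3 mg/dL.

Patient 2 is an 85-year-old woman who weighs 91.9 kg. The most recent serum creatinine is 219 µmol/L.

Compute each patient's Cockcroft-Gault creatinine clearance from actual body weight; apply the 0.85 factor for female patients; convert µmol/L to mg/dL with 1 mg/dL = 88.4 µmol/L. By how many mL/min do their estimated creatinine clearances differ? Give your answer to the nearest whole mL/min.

Patient 1: CrCl = (140 − 75) × 65.1 / (72 × 3.3) × 0.85 = 4231.5 / 237.60 × 0.85 ≈ 15.1 mL/min
Patient 2: SCr = 219 / 88.4 = 2.477 mg/dL
Patient 2: CrCl = (140 − 85) × 91.9 / (72 × 2.477) × 0.85 = 5054.5 / 178.34 × 0.85 ≈ 24.1 mL/min
|15.1 − 24.1| = 9.0 mL/min

9 mL/min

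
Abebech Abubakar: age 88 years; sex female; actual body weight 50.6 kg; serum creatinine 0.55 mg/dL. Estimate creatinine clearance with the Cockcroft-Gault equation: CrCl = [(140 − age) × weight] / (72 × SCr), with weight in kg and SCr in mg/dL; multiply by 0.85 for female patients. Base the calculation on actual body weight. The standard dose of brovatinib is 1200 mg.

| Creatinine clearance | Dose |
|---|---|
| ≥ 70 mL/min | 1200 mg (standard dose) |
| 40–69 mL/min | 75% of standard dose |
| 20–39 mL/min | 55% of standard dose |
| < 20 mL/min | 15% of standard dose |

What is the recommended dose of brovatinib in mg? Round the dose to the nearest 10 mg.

900 mg

CrCl = (140 − 88) × 50.6 / (72 × 0.55) × 0.85 = 2631.2 / 39.60 × 0.85 ≈ 56.5 mL/min
CrCl ≈ 56 mL/min → bracket 40–69 mL/min.
75% of 1200 mg = 900 mg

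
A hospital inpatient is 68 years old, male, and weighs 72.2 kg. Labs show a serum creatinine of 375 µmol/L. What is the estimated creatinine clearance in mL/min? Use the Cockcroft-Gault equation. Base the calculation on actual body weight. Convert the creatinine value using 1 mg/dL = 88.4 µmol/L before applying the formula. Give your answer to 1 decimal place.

17.0 mL/min

SCr = 375 / 88.4 = 4.242 mg/dL
CrCl = (140 − 68) × 72.2 / (72 × 4.242) = 5198.4 / 305.42 ≈ 17.0 mL/min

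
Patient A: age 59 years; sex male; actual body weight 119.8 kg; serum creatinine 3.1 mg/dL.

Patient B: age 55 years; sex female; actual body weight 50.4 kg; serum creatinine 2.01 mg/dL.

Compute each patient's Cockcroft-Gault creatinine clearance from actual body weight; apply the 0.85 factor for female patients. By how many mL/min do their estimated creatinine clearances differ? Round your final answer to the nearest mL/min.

Patient A: CrCl = (140 − 59) × 119.8 / (72 × 3.1) = 9703.8 / 223.20 ≈ 43.5 mL/min
Patient B: CrCl = (140 − 55) × 50.4 / (72 × 2.01) × 0.85 = 4284.0 / 144.72 × 0.85 ≈ 25.2 mL/min
|43.5 − 25.2| = 18.3 mL/min

18 mL/min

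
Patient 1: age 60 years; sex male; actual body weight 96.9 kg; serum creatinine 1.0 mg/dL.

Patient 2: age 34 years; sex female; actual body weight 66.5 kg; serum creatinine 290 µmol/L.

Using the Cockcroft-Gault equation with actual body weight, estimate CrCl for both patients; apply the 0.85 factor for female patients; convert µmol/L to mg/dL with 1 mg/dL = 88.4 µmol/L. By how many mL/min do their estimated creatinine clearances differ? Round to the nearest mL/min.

82 mL/min

Patient 1: CrCl = (140 − 60) × 96.9 / (72 × 1) = 7752.0 / 72.00 ≈ 107.7 mL/min
Patient 2: SCr = 290 / 88.4 = 3.281 mg/dL
Patient 2: CrCl = (140 − 34) × 66.5 / (72 × 3.281) × 0.85 = 7049.0 / 236.23 × 0.85 ≈ 25.4 mL/min
|107.7 − 25.4| = 82.3 mL/min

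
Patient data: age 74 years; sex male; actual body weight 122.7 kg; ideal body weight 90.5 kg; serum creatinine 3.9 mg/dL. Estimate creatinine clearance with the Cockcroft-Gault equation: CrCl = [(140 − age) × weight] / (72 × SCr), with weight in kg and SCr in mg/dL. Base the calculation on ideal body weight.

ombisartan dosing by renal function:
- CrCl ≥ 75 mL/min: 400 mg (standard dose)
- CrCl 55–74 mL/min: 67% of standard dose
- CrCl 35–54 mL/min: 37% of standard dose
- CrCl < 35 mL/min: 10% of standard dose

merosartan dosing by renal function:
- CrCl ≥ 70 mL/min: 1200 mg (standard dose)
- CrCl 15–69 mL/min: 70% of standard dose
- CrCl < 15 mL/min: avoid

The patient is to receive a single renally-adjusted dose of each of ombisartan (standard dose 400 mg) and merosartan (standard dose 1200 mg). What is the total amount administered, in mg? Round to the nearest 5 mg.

CrCl = (140 − 74) × 90.5 / (72 × 3.9) = 5973.0 / 280.80 ≈ 21.3 mL/min
CrCl ≈ 21 mL/min.
ombisartan: < 35 mL/min → 10% of 400 mg = 40 mg.
merosartan: 15–69 mL/min → 70% of 1200 mg = 840 mg.
Total = 40 + 840 = 880 mg.

880 mg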